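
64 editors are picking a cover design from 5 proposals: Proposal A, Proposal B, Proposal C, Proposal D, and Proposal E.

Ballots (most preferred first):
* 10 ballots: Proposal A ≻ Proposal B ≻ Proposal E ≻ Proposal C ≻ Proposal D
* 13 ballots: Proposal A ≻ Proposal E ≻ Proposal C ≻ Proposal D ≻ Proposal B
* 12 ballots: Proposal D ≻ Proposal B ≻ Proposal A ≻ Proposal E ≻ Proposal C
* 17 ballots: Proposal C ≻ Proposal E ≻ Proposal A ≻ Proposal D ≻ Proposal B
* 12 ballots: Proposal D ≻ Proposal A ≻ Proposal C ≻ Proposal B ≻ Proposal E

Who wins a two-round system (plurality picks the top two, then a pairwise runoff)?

Proposal A

Round 1 first-place votes: Proposal A 23, Proposal B 0, Proposal C 17, Proposal D 24, Proposal E 0. Proposal D and Proposal A advance.
Runoff: Proposal D is ranked above Proposal A on 24 ballots, Proposal A above Proposal D on 40.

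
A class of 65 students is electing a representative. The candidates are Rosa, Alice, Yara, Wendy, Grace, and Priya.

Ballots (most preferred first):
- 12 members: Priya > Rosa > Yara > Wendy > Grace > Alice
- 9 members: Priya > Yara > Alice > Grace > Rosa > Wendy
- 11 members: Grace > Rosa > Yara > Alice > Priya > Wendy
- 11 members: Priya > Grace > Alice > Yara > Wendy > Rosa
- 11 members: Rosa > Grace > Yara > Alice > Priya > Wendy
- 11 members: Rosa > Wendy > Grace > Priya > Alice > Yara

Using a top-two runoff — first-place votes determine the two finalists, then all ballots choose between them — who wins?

Round 1 first-place votes: Rosa 22, Alice 0, Yara 0, Wendy 0, Grace 11, Priya 32. Priya and Rosa advance.
Runoff: Priya is ranked above Rosa on 32 ballots, Rosa above Priya on 33.

Rosa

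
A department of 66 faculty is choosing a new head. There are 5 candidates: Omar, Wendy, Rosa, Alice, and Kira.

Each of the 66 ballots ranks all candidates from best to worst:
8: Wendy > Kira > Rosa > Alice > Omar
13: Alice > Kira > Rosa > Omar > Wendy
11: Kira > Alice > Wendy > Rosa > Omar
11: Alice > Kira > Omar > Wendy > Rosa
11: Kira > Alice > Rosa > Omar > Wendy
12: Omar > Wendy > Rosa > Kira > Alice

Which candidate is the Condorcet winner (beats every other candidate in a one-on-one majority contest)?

Kira

Kira vs Omar: 54–12
Kira vs Wendy: 46–20
Kira vs Rosa: 54–12
Kira vs Alice: 42–24
Kira beats every other candidate.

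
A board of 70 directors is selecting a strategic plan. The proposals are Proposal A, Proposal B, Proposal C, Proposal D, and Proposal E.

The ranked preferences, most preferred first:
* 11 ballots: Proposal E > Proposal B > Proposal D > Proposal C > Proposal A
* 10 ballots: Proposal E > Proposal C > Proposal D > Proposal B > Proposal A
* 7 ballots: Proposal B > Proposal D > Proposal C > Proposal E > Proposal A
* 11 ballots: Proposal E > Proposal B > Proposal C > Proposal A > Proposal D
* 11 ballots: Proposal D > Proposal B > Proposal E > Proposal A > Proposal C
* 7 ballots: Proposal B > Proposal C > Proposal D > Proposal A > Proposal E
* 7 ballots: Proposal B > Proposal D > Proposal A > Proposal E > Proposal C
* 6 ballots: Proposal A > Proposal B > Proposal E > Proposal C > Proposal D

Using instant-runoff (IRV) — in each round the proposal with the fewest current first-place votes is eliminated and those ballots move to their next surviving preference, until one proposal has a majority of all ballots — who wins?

Round 1: Proposal A 6, Proposal B 21, Proposal C 0, Proposal D 11, Proposal E 32. Proposal C eliminated.
Round 2: Proposal A 6, Proposal B 21, Proposal D 11, Proposal E 32. Proposal A eliminated.
Round 3: Proposal B 27, Proposal D 11, Proposal E 32. Proposal D eliminated.
Round 4: Proposal B 38, Proposal E 32. Proposal B has a majority (≥36).

Proposal B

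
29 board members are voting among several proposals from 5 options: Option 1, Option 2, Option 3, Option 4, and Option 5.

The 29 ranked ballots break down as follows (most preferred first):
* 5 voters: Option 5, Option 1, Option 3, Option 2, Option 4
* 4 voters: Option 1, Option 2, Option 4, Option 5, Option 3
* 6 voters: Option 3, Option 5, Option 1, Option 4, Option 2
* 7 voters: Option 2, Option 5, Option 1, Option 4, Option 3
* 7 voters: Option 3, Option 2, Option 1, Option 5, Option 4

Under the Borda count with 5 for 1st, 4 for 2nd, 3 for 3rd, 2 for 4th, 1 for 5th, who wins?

Option 1

Option 1: 5×4 + 4×5 + 6×3 + 7×3 + 7×3 = 100
Option 2: 5×2 + 4×4 + 6×1 + 7×5 + 7×4 = 95
Option 3: 5×3 + 4×1 + 6×5 + 7×1 + 7×5 = 91
Option 4: 5×1 + 4×3 + 6×2 + 7×2 + 7×1 = 50
Option 5: 5×5 + 4×2 + 6×4 + 7×4 + 7×2 = 99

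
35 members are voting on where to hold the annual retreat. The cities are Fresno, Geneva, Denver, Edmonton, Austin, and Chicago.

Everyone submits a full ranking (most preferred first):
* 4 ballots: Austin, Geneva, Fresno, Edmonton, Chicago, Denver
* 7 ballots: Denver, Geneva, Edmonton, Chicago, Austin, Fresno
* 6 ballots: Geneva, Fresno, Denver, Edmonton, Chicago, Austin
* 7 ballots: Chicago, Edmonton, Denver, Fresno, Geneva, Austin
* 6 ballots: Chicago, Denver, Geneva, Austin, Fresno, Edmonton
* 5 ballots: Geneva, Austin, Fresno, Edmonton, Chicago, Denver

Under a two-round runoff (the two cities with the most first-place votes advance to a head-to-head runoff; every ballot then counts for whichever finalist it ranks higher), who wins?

Geneva

Round 1 first-place votes: Fresno 0, Geneva 11, Denver 7, Edmonton 0, Austin 4, Chicago 13. Chicago and Geneva advance.
Runoff: Chicago is ranked above Geneva on 13 ballots, Geneva above Chicago on 22.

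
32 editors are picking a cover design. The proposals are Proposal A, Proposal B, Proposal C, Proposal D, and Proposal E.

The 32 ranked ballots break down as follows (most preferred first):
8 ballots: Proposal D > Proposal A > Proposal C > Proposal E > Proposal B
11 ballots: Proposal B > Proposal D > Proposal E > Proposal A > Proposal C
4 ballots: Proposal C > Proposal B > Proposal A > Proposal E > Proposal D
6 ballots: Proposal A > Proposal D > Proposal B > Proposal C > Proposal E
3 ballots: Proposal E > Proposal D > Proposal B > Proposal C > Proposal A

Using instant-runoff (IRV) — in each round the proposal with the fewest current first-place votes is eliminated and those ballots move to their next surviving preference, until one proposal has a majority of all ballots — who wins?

Proposal D

Round 1: Proposal A 6, Proposal B 11, Proposal C 4, Proposal D 8, Proposal E 3. Proposal E eliminated.
Round 2: Proposal A 6, Proposal B 11, Proposal C 4, Proposal D 11. Proposal C eliminated.
Round 3: Proposal A 6, Proposal B 15, Proposal D 11. Proposal A eliminated.
Round 4: Proposal B 15, Proposal D 17. Proposal D has a majority (≥17).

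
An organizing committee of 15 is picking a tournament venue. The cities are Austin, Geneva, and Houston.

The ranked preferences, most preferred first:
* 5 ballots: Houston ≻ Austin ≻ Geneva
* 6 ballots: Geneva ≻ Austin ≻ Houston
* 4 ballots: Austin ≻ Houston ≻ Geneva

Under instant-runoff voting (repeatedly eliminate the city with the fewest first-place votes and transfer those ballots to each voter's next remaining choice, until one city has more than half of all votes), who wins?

Houston

Round 1: Austin 4, Geneva 6, Houston 5. Austin eliminated.
Round 2: Geneva 6, Houston 9. Houston has a majority (≥8).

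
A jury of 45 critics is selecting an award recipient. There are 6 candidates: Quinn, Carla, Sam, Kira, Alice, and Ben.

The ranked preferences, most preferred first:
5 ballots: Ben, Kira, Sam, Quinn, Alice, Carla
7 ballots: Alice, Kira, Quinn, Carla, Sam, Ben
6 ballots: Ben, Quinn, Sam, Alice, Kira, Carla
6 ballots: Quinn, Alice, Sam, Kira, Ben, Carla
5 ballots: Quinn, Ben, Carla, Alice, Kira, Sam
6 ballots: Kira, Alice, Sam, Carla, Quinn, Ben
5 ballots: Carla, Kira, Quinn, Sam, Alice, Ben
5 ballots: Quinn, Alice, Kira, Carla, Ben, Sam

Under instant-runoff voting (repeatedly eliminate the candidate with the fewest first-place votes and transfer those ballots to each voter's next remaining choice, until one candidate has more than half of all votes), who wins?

Round 1: Quinn 16, Carla 5, Sam 0, Kira 6, Alice 7, Ben 11. Sam eliminated.
Round 2: Quinn 16, Carla 5, Kira 6, Alice 7, Ben 11. Carla eliminated.
Round 3: Quinn 16, Kira 11, Alice 7, Ben 11. Alice eliminated.
Round 4: Quinn 16, Kira 18, Ben 11. Ben eliminated.
Round 5: Quinn 22, Kira 23. Kira has a majority (≥23).

Kira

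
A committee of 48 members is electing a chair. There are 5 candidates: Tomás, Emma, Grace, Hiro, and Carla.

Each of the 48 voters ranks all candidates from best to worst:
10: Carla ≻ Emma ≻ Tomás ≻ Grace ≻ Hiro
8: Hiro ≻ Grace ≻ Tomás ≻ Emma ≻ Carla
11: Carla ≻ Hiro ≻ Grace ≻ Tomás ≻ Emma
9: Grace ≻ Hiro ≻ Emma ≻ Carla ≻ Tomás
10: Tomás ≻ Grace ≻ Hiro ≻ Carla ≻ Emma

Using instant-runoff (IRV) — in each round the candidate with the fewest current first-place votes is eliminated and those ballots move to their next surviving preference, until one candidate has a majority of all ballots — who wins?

Round 1: Tomás 10, Emma 0, Grace 9, Hiro 8, Carla 21. Emma eliminated.
Round 2: Tomás 10, Grace 9, Hiro 8, Carla 21. Hiro eliminated.
Round 3: Tomás 10, Grace 17, Carla 21. Tomás eliminated.
Round 4: Grace 27, Carla 21. Grace has a majority (≥25).

Grace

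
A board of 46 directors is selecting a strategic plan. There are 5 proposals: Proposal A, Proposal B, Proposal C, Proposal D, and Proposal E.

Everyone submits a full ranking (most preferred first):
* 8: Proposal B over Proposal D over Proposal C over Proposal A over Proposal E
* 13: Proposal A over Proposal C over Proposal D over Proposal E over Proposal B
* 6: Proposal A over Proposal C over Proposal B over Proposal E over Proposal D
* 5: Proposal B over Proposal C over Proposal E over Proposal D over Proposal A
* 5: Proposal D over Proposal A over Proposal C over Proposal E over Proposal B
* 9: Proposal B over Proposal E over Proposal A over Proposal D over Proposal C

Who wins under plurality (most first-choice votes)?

First-place votes: Proposal A 19, Proposal B 22, Proposal C 0, Proposal D 5, Proposal E 0.

Proposal B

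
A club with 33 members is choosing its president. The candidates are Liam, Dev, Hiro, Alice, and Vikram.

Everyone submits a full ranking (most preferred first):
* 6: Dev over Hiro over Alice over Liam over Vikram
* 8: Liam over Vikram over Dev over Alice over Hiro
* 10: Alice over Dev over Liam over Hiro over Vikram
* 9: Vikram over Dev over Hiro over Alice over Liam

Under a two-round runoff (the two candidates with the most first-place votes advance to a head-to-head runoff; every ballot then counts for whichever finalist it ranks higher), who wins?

Round 1 first-place votes: Liam 8, Dev 6, Hiro 0, Alice 10, Vikram 9. Alice and Vikram advance.
Runoff: Alice is ranked above Vikram on 16 ballots, Vikram above Alice on 17.

Vikram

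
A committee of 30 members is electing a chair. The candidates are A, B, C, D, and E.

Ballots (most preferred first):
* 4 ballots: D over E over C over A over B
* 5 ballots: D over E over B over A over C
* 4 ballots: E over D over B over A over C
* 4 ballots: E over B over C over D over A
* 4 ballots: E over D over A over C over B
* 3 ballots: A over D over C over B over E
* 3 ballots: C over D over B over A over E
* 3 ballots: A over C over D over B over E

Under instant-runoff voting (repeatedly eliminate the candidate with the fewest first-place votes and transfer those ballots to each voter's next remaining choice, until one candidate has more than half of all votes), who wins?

Round 1: A 6, B 0, C 3, D 9, E 12. B eliminated.
Round 2: A 6, C 3, D 9, E 12. C eliminated.
Round 3: A 6, D 12, E 12. A eliminated.
Round 4: D 18, E 12. D has a majority (≥16).

D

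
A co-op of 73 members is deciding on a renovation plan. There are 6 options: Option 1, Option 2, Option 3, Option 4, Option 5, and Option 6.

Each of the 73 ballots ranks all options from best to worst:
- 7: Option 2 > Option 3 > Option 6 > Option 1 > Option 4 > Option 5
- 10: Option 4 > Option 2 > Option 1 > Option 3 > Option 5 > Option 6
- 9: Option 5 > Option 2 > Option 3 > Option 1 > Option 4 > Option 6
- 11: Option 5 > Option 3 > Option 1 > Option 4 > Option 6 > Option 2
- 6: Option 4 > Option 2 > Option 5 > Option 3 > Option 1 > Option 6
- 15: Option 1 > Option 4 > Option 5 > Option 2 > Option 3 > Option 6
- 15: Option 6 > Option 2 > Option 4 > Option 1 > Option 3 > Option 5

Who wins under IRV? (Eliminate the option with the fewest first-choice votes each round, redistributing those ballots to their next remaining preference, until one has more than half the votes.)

Round 1: Option 1 15, Option 2 7, Option 3 0, Option 4 16, Option 5 20, Option 6 15. Option 3 eliminated.
Round 2: Option 1 15, Option 2 7, Option 4 16, Option 5 20, Option 6 15. Option 2 eliminated.
Round 3: Option 1 15, Option 4 16, Option 5 20, Option 6 22. Option 1 eliminated.
Round 4: Option 4 31, Option 5 20, Option 6 22. Option 5 eliminated.
Round 5: Option 4 51, Option 6 22. Option 4 has a majority (≥37).

Option 4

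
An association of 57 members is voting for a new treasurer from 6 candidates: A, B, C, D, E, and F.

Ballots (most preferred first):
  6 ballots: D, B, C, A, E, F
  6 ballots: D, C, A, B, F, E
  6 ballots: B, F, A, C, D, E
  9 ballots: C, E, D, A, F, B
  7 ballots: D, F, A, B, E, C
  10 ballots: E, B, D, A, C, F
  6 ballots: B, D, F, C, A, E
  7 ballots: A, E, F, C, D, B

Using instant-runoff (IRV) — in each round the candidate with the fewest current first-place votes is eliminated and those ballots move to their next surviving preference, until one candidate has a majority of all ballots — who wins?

D

Round 1: A 7, B 12, C 9, D 19, E 10, F 0. F eliminated.
Round 2: A 7, B 12, C 9, D 19, E 10. A eliminated.
Round 3: B 12, C 9, D 19, E 17. C eliminated.
Round 4: B 12, D 19, E 26. B eliminated.
Round 5: D 31, E 26. D has a majority (≥29).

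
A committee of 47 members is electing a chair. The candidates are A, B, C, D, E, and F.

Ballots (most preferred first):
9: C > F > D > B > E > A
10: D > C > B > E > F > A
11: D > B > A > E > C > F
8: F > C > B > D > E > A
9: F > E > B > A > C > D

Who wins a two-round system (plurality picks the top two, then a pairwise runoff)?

Round 1 first-place votes: A 0, B 0, C 9, D 21, E 0, F 17. D and F advance.
Runoff: D is ranked above F on 21 ballots, F above D on 26.

F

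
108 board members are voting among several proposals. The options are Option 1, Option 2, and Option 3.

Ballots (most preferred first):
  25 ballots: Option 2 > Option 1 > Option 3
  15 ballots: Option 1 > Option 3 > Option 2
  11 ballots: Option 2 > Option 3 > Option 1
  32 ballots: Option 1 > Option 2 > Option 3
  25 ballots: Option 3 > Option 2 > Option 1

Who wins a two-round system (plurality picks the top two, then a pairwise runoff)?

Round 1 first-place votes: Option 1 47, Option 2 36, Option 3 25. Option 1 and Option 2 advance.
Runoff: Option 1 is ranked above Option 2 on 47 ballots, Option 2 above Option 1 on 61.

Option 2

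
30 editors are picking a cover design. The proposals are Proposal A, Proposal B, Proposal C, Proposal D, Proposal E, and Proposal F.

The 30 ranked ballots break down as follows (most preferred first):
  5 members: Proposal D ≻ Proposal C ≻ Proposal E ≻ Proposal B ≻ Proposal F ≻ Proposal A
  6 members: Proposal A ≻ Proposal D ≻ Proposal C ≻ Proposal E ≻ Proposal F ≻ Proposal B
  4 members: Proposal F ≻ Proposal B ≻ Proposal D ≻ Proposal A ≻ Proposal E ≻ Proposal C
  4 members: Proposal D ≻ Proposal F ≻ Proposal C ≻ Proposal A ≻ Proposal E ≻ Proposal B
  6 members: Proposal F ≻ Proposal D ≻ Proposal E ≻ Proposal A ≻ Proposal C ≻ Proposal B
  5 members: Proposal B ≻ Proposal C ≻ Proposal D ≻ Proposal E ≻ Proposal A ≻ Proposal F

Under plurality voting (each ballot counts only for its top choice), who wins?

Proposal F

First-place votes: Proposal A 6, Proposal B 5, Proposal C 0, Proposal D 9, Proposal E 0, Proposal F 10.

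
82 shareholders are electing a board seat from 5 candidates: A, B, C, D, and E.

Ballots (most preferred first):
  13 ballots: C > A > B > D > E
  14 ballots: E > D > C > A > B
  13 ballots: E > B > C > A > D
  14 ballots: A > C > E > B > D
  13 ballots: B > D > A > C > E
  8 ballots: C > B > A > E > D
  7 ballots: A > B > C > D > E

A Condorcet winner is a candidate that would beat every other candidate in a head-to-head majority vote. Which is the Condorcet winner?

C vs A: 48–34
C vs B: 49–33
C vs D: 55–27
C vs E: 55–27
C beats every other candidate.

C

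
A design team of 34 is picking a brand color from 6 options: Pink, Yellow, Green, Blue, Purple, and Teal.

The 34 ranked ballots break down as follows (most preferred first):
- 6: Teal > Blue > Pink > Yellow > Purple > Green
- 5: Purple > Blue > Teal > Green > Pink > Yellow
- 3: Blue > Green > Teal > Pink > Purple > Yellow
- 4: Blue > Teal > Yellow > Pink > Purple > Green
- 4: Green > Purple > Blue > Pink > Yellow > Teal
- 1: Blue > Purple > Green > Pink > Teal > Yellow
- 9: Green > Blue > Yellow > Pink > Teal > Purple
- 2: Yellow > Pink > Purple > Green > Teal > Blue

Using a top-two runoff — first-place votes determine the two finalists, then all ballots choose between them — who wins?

Blue

Round 1 first-place votes: Pink 0, Yellow 2, Green 13, Blue 8, Purple 5, Teal 6. Green and Blue advance.
Runoff: Green is ranked above Blue on 15 ballots, Blue above Green on 19.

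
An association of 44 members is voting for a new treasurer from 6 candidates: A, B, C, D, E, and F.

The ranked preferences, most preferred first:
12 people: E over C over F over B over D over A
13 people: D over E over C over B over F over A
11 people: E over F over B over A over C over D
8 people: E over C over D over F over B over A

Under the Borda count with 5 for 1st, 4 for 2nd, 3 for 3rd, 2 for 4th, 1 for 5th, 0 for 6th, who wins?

A: 12×0 + 13×0 + 11×2 + 8×0 = 22
B: 12×2 + 13×2 + 11×3 + 8×1 = 91
C: 12×4 + 13×3 + 11×1 + 8×4 = 130
D: 12×1 + 13×5 + 11×0 + 8×3 = 101
E: 12×5 + 13×4 + 11×5 + 8×5 = 207
F: 12×3 + 13×1 + 11×4 + 8×2 = 109

E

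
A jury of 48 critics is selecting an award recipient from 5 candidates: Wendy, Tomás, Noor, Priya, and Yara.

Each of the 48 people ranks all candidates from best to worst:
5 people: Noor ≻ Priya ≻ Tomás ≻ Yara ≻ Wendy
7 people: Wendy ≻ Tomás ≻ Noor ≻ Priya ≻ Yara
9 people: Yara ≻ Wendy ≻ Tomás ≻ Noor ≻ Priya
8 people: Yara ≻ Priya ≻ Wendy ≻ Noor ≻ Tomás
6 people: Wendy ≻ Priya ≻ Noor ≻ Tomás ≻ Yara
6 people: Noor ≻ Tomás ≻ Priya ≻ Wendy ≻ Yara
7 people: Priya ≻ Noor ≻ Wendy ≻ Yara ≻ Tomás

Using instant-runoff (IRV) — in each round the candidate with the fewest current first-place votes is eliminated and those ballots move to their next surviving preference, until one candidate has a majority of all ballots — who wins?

Noor

Round 1: Wendy 13, Tomás 0, Noor 11, Priya 7, Yara 17. Tomás eliminated.
Round 2: Wendy 13, Noor 11, Priya 7, Yara 17. Priya eliminated.
Round 3: Wendy 13, Noor 18, Yara 17. Wendy eliminated.
Round 4: Noor 31, Yara 17. Noor has a majority (≥25).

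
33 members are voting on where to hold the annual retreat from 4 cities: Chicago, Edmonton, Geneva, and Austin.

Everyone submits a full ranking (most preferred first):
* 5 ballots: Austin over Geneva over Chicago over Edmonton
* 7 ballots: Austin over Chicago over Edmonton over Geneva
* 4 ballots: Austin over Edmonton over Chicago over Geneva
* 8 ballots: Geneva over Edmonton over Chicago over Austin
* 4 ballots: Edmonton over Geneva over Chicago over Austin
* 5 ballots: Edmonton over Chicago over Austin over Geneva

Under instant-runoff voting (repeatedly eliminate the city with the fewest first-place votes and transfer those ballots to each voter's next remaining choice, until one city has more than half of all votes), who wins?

Edmonton

Round 1: Chicago 0, Edmonton 9, Geneva 8, Austin 16. Chicago eliminated.
Round 2: Edmonton 9, Geneva 8, Austin 16. Geneva eliminated.
Round 3: Edmonton 17, Austin 16. Edmonton has a majority (≥17).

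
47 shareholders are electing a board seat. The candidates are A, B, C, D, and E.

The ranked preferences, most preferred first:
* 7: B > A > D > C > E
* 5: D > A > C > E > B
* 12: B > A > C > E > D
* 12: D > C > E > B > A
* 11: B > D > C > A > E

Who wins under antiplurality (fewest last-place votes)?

C

Last-place votes: A 12, B 5, C 0, D 12, E 18.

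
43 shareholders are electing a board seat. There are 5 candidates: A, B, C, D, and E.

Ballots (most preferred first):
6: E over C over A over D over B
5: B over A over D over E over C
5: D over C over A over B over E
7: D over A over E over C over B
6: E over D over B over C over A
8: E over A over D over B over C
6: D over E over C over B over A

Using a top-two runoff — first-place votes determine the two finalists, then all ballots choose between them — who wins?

Round 1 first-place votes: A 0, B 5, C 0, D 18, E 20. E and D advance.
Runoff: E is ranked above D on 20 ballots, D above E on 23.

D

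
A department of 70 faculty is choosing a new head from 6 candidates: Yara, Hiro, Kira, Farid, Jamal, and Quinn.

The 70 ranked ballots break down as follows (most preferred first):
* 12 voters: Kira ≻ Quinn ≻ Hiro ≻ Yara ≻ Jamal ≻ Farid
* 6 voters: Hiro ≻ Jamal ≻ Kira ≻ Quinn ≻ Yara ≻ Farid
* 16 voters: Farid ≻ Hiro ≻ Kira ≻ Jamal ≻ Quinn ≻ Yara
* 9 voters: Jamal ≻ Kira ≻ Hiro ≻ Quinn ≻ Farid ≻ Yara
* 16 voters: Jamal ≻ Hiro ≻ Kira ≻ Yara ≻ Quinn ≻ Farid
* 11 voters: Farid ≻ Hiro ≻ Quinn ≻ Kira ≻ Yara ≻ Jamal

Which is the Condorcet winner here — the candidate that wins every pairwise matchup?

Hiro vs Yara: 70–0
Hiro vs Kira: 49–21
Hiro vs Farid: 43–27
Hiro vs Jamal: 45–25
Hiro vs Quinn: 58–12
Hiro beats every other candidate.

Hiro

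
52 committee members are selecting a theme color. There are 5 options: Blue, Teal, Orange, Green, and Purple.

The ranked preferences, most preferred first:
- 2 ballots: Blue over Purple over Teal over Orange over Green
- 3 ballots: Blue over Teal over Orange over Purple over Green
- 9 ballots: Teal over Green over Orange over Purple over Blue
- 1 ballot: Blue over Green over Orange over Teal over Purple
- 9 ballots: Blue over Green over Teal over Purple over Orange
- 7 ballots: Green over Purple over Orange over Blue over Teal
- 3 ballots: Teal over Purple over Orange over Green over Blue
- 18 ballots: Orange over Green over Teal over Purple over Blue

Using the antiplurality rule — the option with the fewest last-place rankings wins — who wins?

Purple

Last-place votes: Blue 30, Teal 7, Orange 9, Green 5, Purple 1.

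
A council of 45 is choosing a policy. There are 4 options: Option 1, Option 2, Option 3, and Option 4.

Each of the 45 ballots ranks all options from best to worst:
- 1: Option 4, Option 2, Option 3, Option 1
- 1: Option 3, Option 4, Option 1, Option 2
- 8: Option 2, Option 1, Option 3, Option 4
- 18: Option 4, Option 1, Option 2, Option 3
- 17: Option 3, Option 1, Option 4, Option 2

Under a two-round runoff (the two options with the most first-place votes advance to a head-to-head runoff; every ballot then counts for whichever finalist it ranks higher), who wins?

Option 3

Round 1 first-place votes: Option 1 0, Option 2 8, Option 3 18, Option 4 19. Option 4 and Option 3 advance.
Runoff: Option 4 is ranked above Option 3 on 19 ballots, Option 3 above Option 4 on 26.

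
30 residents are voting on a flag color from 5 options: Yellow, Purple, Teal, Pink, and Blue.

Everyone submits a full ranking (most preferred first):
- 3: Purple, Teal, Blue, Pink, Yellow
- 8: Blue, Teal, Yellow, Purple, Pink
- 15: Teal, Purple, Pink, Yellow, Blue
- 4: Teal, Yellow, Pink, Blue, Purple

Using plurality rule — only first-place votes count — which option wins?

Teal

First-place votes: Yellow 0, Purple 3, Teal 19, Pink 0, Blue 8.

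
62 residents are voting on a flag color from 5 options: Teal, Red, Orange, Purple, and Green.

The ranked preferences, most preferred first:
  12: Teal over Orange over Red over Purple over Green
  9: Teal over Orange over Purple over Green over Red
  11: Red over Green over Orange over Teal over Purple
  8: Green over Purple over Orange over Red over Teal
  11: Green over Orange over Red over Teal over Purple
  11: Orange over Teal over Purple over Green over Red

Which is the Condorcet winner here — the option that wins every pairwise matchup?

Orange

Orange vs Teal: 41–21
Orange vs Red: 51–11
Orange vs Purple: 54–8
Orange vs Green: 32–30
Orange beats every other option.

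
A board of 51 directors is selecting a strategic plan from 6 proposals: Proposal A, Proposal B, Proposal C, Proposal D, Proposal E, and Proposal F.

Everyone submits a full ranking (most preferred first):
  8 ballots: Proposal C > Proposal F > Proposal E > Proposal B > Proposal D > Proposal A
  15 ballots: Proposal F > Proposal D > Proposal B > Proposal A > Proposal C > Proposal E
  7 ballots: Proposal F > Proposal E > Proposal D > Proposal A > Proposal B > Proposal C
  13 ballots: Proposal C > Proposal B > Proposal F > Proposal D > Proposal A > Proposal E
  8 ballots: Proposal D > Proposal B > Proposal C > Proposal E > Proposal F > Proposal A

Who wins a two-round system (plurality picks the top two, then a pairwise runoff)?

Proposal C

Round 1 first-place votes: Proposal A 0, Proposal B 0, Proposal C 21, Proposal D 8, Proposal E 0, Proposal F 22. Proposal F and Proposal C advance.
Runoff: Proposal F is ranked above Proposal C on 22 ballots, Proposal C above Proposal F on 29.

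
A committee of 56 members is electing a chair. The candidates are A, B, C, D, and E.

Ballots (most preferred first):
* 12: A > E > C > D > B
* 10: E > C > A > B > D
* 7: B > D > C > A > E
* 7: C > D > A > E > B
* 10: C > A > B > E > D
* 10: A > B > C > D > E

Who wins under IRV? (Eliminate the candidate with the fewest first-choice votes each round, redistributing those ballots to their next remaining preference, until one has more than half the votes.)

Round 1: A 22, B 7, C 17, D 0, E 10. D eliminated.
Round 2: A 22, B 7, C 17, E 10. B eliminated.
Round 3: A 22, C 24, E 10. E eliminated.
Round 4: A 22, C 34. C has a majority (≥29).

C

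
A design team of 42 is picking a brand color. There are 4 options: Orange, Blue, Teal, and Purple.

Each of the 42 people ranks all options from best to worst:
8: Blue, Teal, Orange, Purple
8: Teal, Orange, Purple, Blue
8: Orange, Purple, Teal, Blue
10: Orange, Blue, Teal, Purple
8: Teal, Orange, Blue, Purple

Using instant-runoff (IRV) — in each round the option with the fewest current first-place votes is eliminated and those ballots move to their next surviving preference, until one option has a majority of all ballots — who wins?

Teal

Round 1: Orange 18, Blue 8, Teal 16, Purple 0. Purple eliminated.
Round 2: Orange 18, Blue 8, Teal 16. Blue eliminated.
Round 3: Orange 18, Teal 24. Teal has a majority (≥22).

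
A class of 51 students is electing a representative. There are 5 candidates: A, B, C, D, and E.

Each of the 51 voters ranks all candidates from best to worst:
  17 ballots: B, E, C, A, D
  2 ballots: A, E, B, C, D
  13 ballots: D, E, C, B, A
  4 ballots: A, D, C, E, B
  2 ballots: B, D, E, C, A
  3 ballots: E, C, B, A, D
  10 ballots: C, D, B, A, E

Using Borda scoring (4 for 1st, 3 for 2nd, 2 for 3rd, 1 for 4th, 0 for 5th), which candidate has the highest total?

A: 17×1 + 2×4 + 13×0 + 4×4 + 2×0 + 3×1 + 10×1 = 54
B: 17×4 + 2×2 + 13×1 + 4×0 + 2×4 + 3×2 + 10×2 = 119
C: 17×2 + 2×1 + 13×2 + 4×2 + 2×1 + 3×3 + 10×4 = 121
D: 17×0 + 2×0 + 13×4 + 4×3 + 2×3 + 3×0 + 10×3 = 100
E: 17×3 + 2×3 + 13×3 + 4×1 + 2×2 + 3×4 + 10×0 = 116

C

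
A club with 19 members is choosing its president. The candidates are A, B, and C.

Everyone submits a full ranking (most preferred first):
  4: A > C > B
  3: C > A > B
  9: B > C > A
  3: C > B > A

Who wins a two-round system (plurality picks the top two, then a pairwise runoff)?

C

Round 1 first-place votes: A 4, B 9, C 6. B and C advance.
Runoff: B is ranked above C on 9 ballots, C above B on 10.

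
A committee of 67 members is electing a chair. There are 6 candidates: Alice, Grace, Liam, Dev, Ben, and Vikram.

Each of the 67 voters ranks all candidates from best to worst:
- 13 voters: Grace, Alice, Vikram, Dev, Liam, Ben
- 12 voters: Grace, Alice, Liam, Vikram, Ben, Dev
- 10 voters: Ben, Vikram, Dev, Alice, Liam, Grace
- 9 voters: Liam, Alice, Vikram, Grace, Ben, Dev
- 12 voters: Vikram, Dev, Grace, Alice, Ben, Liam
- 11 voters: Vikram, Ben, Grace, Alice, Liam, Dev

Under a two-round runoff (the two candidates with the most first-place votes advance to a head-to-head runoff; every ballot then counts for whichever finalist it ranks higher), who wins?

Vikram

Round 1 first-place votes: Alice 0, Grace 25, Liam 9, Dev 0, Ben 10, Vikram 23. Grace and Vikram advance.
Runoff: Grace is ranked above Vikram on 25 ballots, Vikram above Grace on 42.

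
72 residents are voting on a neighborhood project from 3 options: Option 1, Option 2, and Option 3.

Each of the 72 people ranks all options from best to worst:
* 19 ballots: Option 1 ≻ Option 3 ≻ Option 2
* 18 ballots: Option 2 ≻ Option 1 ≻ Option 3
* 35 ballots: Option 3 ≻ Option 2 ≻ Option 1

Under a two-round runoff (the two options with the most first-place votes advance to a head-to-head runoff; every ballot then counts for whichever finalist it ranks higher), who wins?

Option 1

Round 1 first-place votes: Option 1 19, Option 2 18, Option 3 35. Option 3 and Option 1 advance.
Runoff: Option 3 is ranked above Option 1 on 35 ballots, Option 1 above Option 3 on 37.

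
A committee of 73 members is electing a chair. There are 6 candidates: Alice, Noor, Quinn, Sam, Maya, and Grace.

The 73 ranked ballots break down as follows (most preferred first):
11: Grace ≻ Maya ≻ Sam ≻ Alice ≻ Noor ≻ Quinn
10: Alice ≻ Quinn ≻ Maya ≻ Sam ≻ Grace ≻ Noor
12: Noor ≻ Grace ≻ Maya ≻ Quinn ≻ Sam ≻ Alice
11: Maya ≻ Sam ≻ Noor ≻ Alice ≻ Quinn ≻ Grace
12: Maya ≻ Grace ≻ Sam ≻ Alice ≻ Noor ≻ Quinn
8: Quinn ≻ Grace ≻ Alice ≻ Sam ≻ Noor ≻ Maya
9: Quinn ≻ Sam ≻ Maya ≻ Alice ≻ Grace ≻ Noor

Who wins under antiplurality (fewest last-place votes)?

Last-place votes: Alice 12, Noor 19, Quinn 23, Sam 0, Maya 8, Grace 11.

Sam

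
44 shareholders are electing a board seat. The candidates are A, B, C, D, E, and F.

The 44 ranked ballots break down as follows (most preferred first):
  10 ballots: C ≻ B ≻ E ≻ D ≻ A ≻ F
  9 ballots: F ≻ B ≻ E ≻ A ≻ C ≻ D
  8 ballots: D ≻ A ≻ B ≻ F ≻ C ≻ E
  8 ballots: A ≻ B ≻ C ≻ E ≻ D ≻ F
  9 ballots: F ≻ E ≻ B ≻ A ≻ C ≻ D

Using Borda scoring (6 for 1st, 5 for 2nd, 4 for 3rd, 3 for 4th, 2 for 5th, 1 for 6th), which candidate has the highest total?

A: 10×2 + 9×3 + 8×5 + 8×6 + 9×3 = 162
B: 10×5 + 9×5 + 8×4 + 8×5 + 9×4 = 203
C: 10×6 + 9×2 + 8×2 + 8×4 + 9×2 = 144
D: 10×3 + 9×1 + 8×6 + 8×2 + 9×1 = 112
E: 10×4 + 9×4 + 8×1 + 8×3 + 9×5 = 153
F: 10×1 + 9×6 + 8×3 + 8×1 + 9×6 = 150

B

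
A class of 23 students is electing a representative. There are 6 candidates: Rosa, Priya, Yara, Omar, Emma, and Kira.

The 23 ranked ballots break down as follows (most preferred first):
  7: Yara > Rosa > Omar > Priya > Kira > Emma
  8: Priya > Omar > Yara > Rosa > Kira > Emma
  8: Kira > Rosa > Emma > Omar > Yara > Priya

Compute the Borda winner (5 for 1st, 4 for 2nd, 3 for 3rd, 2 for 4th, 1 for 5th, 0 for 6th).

Rosa: 7×4 + 8×2 + 8×4 = 76
Priya: 7×2 + 8×5 + 8×0 = 54
Yara: 7×5 + 8×3 + 8×1 = 67
Omar: 7×3 + 8×4 + 8×2 = 69
Emma: 7×0 + 8×0 + 8×3 = 24
Kira: 7×1 + 8×1 + 8×5 = 55

Rosa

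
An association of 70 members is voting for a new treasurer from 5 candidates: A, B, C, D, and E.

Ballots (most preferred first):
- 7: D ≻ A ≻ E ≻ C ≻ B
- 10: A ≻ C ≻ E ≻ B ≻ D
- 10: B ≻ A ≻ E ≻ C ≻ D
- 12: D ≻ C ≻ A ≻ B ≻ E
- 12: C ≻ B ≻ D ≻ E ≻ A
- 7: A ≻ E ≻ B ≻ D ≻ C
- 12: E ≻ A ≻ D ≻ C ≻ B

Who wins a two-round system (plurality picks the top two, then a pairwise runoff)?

A

Round 1 first-place votes: A 17, B 10, C 12, D 19, E 12. D and A advance.
Runoff: D is ranked above A on 31 ballots, A above D on 39.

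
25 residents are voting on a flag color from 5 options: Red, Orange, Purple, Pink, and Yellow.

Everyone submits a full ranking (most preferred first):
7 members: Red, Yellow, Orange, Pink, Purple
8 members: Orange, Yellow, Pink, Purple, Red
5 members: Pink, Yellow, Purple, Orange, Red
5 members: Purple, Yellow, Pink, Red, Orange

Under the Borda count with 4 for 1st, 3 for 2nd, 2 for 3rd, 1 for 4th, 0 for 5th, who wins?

Yellow

Red: 7×4 + 8×0 + 5×0 + 5×1 = 33
Orange: 7×2 + 8×4 + 5×1 + 5×0 = 51
Purple: 7×0 + 8×1 + 5×2 + 5×4 = 38
Pink: 7×1 + 8×2 + 5×4 + 5×2 = 53
Yellow: 7×3 + 8×3 + 5×3 + 5×3 = 75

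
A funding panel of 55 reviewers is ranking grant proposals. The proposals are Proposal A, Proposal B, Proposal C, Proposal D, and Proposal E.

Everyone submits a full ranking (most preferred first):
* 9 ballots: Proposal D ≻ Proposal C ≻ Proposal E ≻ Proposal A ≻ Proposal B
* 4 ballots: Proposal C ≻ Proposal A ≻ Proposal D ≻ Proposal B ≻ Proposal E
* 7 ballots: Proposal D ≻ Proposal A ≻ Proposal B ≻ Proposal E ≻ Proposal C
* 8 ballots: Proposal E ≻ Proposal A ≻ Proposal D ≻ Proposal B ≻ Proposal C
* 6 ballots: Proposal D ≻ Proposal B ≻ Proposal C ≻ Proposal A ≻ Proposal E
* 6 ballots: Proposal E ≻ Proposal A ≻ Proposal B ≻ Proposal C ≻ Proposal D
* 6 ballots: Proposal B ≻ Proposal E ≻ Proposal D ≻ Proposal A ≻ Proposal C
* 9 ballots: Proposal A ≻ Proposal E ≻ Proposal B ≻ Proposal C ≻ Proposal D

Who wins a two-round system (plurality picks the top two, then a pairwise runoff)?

Proposal E

Round 1 first-place votes: Proposal A 9, Proposal B 6, Proposal C 4, Proposal D 22, Proposal E 14. Proposal D and Proposal E advance.
Runoff: Proposal D is ranked above Proposal E on 26 ballots, Proposal E above Proposal D on 29.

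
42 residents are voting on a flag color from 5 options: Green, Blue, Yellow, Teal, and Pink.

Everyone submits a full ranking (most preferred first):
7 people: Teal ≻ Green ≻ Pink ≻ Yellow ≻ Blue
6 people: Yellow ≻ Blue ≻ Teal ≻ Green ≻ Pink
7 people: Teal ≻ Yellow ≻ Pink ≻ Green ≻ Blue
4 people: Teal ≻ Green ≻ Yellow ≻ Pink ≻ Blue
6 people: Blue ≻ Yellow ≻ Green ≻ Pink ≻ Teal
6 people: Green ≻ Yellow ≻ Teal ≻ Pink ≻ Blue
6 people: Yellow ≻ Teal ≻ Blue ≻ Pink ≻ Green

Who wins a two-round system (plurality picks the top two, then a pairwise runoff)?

Yellow

Round 1 first-place votes: Green 6, Blue 6, Yellow 12, Teal 18, Pink 0. Teal and Yellow advance.
Runoff: Teal is ranked above Yellow on 18 ballots, Yellow above Teal on 24.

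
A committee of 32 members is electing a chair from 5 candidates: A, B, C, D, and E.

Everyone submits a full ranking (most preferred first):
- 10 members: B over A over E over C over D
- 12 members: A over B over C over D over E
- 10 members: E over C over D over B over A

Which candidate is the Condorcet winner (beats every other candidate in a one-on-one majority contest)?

B vs A: 20–12
B vs C: 22–10
B vs D: 22–10
B vs E: 22–10
B beats every other candidate.

B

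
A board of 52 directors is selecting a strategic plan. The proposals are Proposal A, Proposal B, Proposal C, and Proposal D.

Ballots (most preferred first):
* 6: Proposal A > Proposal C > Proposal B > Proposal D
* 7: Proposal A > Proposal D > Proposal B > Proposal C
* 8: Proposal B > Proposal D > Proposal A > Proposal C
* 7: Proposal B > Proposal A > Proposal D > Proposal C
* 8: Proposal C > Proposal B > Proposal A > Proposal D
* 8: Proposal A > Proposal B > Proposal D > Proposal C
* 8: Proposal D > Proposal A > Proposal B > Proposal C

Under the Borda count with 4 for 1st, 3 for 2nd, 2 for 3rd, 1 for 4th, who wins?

Proposal A: 6×4 + 7×4 + 8×2 + 7×3 + 8×2 + 8×4 + 8×3 = 161
Proposal B: 6×2 + 7×2 + 8×4 + 7×4 + 8×3 + 8×3 + 8×2 = 150
Proposal C: 6×3 + 7×1 + 8×1 + 7×1 + 8×4 + 8×1 + 8×1 = 88
Proposal D: 6×1 + 7×3 + 8×3 + 7×2 + 8×1 + 8×2 + 8×4 = 121

Proposal A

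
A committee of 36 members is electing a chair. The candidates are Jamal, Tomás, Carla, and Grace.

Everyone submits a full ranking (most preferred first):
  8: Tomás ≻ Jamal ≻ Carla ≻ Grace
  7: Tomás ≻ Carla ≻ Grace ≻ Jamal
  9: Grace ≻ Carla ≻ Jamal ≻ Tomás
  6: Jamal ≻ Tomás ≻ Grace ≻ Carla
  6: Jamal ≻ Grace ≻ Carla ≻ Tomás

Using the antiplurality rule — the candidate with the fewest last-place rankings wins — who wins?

Carla

Last-place votes: Jamal 7, Tomás 15, Carla 6, Grace 8.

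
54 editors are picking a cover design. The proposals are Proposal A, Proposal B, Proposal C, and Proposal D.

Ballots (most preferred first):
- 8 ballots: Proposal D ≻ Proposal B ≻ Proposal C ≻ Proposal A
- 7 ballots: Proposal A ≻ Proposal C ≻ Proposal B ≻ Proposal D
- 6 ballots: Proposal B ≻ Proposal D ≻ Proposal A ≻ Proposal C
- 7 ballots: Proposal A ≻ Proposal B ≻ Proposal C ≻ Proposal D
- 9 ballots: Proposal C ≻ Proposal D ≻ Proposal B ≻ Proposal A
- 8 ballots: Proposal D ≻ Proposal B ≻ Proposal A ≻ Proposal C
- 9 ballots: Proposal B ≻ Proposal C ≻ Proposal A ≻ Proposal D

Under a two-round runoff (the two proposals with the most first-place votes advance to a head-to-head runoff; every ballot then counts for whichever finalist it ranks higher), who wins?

Proposal B

Round 1 first-place votes: Proposal A 14, Proposal B 15, Proposal C 9, Proposal D 16. Proposal D and Proposal B advance.
Runoff: Proposal D is ranked above Proposal B on 25 ballots, Proposal B above Proposal D on 29.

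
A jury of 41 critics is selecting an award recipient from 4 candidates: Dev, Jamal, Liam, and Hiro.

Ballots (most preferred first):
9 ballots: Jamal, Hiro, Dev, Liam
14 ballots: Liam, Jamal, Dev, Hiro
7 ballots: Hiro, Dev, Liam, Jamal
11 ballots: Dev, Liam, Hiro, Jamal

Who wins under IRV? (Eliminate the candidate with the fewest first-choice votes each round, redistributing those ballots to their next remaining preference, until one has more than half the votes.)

Round 1: Dev 11, Jamal 9, Liam 14, Hiro 7. Hiro eliminated.
Round 2: Dev 18, Jamal 9, Liam 14. Jamal eliminated.
Round 3: Dev 27, Liam 14. Dev has a majority (≥21).

Dev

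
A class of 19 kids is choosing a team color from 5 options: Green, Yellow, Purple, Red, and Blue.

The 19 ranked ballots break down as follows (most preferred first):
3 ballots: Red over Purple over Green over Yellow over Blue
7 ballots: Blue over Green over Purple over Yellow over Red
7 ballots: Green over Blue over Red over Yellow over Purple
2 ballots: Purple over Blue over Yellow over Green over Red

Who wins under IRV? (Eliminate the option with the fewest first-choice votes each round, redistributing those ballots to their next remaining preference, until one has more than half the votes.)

Round 1: Green 7, Yellow 0, Purple 2, Red 3, Blue 7. Yellow eliminated.
Round 2: Green 7, Purple 2, Red 3, Blue 7. Purple eliminated.
Round 3: Green 7, Red 3, Blue 9. Red eliminated.
Round 4: Green 10, Blue 9. Green has a majority (≥10).

Green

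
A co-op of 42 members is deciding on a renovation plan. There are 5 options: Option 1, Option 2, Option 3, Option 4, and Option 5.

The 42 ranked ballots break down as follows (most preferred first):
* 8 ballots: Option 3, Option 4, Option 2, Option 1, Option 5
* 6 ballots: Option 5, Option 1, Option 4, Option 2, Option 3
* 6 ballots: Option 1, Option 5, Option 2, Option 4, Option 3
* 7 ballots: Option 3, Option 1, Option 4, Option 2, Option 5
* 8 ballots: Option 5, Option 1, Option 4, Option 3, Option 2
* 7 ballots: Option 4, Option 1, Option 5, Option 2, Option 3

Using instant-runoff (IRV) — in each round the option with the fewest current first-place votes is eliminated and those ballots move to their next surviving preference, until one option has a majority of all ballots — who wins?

Option 5

Round 1: Option 1 6, Option 2 0, Option 3 15, Option 4 7, Option 5 14. Option 2 eliminated.
Round 2: Option 1 6, Option 3 15, Option 4 7, Option 5 14. Option 1 eliminated.
Round 3: Option 3 15, Option 4 7, Option 5 20. Option 4 eliminated.
Round 4: Option 3 15, Option 5 27. Option 5 has a majority (≥22).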